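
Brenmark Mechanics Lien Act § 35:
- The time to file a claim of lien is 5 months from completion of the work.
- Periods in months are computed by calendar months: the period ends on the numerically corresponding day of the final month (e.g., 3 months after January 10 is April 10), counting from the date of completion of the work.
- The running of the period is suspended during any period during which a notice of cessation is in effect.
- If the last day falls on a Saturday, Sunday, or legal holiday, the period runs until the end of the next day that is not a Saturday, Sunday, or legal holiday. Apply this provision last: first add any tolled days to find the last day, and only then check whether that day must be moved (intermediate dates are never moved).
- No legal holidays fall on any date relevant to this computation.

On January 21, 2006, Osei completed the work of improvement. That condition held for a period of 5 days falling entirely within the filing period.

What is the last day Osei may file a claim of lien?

5 months after January 21, 2006 is June 21, 2006.
Tolling adds 5 days: June 21, 2006 + 5 days = June 26, 2006.
June 26, 2006 is a Monday and not a legal holiday, so no extension applies.

June 26, 2006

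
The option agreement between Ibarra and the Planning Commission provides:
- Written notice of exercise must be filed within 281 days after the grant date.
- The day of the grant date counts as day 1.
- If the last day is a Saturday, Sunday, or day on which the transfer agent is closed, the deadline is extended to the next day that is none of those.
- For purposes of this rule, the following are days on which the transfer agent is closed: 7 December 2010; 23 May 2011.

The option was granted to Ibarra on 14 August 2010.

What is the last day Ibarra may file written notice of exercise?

May 24, 2011

Counting 14 August 2010 as day 1, day 281 is May 21, 2011.
May 21, 2011 is Saturday; May 22, 2011 is Sunday; May 23, 2011 is a listed holiday. The next qualifying day is May 24, 2011.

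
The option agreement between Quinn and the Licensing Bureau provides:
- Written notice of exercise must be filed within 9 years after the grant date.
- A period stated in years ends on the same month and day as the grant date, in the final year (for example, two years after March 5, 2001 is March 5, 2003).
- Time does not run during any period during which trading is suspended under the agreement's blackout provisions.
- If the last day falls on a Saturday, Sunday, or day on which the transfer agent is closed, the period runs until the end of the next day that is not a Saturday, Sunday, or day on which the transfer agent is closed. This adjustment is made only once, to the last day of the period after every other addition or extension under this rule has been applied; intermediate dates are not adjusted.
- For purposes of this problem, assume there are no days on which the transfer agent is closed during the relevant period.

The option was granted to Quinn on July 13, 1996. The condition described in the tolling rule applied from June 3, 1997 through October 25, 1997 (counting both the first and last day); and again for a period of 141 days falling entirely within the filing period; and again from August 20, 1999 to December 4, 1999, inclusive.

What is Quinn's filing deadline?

August 10, 2006

9 years after July 13, 1996 is July 13, 2005.
From June 3, 1997 through October 25, 1997 inclusive is 145 days; tolling adds 145 days: July 13, 2005 + 145 days = December 5, 2005.
Tolling adds 141 days: December 5, 2005 + 141 days = April 25, 2006.
From August 20, 1999 through December 4, 1999 inclusive is 107 days; tolling adds 107 days: April 25, 2006 + 107 days = August 10, 2006.
August 10, 2006 is a Thursday and not a day on which the transfer agent is closed, so no extension applies.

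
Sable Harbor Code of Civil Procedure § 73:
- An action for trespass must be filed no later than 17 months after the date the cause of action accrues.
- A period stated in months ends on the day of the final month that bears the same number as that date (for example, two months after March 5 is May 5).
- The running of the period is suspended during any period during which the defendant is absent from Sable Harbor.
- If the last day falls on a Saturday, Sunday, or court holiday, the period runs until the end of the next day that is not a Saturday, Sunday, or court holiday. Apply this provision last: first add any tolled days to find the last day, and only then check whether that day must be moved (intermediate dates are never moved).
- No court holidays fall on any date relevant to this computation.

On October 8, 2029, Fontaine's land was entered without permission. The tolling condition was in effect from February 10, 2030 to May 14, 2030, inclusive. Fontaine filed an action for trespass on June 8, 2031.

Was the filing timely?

Yes

17 months after October 8, 2029 is March 8, 2031.
From February 10, 2030 through May 14, 2030 inclusive is 94 days; tolling adds 94 days: March 8, 2031 + 94 days = June 10, 2031.
June 10, 2031 is a Tuesday and not a court holiday, so no extension applies.
The deadline is June 10, 2031; the filing on June 8, 2031 is on or before that date.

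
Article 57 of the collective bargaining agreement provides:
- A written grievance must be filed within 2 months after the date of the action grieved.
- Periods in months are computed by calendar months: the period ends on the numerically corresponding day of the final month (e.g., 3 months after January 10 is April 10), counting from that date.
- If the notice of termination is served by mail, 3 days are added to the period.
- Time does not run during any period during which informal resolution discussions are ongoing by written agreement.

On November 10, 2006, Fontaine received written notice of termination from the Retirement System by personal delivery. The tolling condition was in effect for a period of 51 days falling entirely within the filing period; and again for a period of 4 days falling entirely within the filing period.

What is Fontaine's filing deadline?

2 months after November 10, 2006 is January 10, 2007.
Service was not by mail, so no mail extension applies.
Tolling adds 51 days: January 10, 2007 + 51 days = March 2, 2007.
Tolling adds 4 days: March 2, 2007 + 4 days = March 6, 2007.

March 6, 2007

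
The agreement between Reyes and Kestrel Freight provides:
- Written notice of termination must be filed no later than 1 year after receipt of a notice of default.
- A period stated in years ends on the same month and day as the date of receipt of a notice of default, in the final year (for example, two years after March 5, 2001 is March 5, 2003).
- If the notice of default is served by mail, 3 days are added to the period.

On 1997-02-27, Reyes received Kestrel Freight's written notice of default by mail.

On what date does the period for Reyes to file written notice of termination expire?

March 2, 1998

1 year after 1997-02-27 is February 27, 1998.
Service was by mail, adding 3 days: February 27, 1998 + 3 days = March 2, 1998.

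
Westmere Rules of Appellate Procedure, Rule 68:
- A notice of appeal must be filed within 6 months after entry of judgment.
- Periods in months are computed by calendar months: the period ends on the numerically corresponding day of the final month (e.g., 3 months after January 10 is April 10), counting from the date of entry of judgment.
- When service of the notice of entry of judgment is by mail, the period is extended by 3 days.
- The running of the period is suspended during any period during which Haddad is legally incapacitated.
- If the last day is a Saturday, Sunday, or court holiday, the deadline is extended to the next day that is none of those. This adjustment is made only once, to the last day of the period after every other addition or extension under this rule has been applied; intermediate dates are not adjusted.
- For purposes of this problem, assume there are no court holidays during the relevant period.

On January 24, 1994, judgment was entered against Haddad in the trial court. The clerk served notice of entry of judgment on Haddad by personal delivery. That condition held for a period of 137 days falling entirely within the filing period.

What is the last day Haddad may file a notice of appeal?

December 8, 1994

6 months after January 24, 1994 is July 24, 1994.
Service was not by mail, so no mail extension applies.
Tolling adds 137 days: July 24, 1994 + 137 days = December 8, 1994.
December 8, 1994 is a Thursday and not a court holiday, so no extension applies.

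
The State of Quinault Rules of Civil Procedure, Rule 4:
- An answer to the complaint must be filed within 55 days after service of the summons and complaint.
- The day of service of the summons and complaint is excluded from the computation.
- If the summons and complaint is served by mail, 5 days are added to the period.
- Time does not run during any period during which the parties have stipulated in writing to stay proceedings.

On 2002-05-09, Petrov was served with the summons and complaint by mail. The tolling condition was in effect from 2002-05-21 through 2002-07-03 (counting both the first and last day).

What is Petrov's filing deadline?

55 days after 2002-05-09 is July 3, 2002.
Service was by mail, adding 5 days: July 3, 2002 + 5 days = July 8, 2002.
From May 21, 2002 through July 3, 2002 inclusive is 44 days; tolling adds 44 days: July 8, 2002 + 44 days = August 21, 2002.

August 21, 2002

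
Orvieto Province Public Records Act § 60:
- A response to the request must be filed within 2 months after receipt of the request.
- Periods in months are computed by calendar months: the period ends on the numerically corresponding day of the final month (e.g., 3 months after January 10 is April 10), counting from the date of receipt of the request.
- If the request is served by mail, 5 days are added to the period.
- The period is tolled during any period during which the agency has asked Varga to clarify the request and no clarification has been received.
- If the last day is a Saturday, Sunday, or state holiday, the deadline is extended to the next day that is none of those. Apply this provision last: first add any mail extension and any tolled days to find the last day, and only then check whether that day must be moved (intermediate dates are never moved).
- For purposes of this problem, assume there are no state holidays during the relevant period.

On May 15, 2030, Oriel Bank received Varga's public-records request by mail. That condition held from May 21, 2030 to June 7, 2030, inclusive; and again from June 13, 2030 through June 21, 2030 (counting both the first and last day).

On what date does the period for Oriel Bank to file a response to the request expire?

2 months after May 15, 2030 is July 15, 2030.
Service was by mail, adding 5 days: July 15, 2030 + 5 days = July 20, 2030.
From May 21, 2030 through June 7, 2030 inclusive is 18 days; tolling adds 18 days: July 20, 2030 + 18 days = August 7, 2030.
From June 13, 2030 through June 21, 2030 inclusive is 9 days; tolling adds 9 days: August 7, 2030 + 9 days = August 16, 2030.
August 16, 2030 is a Friday and not a state holiday, so no extension applies.

August 16, 2030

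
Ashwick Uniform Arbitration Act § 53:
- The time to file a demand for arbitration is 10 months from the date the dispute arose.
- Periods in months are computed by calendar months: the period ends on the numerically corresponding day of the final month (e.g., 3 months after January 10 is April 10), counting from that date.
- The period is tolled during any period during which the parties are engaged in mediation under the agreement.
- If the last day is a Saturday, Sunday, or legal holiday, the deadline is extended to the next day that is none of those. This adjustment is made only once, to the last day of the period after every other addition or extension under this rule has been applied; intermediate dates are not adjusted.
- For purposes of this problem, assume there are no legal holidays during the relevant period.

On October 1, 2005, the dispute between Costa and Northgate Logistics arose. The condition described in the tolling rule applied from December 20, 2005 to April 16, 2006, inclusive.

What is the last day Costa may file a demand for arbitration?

November 27, 2006

10 months after October 1, 2005 is August 1, 2006.
From December 20, 2005 through April 16, 2006 inclusive is 118 days; tolling adds 118 days: August 1, 2006 + 118 days = November 27, 2006.
November 27, 2006 is a Monday and not a legal holiday, so no extension applies.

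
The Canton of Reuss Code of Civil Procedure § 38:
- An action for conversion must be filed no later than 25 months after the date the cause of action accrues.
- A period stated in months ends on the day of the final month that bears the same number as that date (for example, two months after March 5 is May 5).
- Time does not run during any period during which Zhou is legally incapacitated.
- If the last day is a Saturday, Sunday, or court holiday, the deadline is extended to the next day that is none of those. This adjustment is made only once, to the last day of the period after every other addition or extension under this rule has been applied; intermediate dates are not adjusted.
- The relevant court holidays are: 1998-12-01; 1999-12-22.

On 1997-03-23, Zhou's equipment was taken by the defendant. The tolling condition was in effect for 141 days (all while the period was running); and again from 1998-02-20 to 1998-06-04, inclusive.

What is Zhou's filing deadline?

25 months after 1997-03-23 is April 23, 1999.
Tolling adds 141 days: April 23, 1999 + 141 days = September 11, 1999.
From February 20, 1998 through June 4, 1998 inclusive is 105 days; tolling adds 105 days: September 11, 1999 + 105 days = December 25, 1999.
December 25, 1999 is Saturday; December 26, 1999 is Sunday. The next qualifying day is December 27, 1999.

December 27, 1999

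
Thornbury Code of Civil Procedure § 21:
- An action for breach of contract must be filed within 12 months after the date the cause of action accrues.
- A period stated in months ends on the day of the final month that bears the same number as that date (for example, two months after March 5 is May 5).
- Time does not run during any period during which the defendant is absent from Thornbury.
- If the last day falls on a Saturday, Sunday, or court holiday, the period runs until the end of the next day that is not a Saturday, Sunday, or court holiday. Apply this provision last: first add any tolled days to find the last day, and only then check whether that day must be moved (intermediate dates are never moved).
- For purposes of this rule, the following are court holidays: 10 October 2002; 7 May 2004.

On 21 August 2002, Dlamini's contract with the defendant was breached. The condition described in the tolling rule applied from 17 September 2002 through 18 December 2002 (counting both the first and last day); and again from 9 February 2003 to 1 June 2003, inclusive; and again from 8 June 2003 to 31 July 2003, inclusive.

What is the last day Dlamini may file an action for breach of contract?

May 10, 2004

12 months after 21 August 2002 is August 21, 2003.
From September 17, 2002 through December 18, 2002 inclusive is 93 days; tolling adds 93 days: August 21, 2003 + 93 days = November 22, 2003.
From February 9, 2003 through June 1, 2003 inclusive is 113 days; tolling adds 113 days: November 22, 2003 + 113 days = March 14, 2004.
From June 8, 2003 through July 31, 2003 inclusive is 54 days; tolling adds 54 days: March 14, 2004 + 54 days = May 7, 2004.
May 7, 2004 is a listed holiday; May 8, 2004 is Saturday; May 9, 2004 is Sunday. The next qualifying day is May 10, 2004.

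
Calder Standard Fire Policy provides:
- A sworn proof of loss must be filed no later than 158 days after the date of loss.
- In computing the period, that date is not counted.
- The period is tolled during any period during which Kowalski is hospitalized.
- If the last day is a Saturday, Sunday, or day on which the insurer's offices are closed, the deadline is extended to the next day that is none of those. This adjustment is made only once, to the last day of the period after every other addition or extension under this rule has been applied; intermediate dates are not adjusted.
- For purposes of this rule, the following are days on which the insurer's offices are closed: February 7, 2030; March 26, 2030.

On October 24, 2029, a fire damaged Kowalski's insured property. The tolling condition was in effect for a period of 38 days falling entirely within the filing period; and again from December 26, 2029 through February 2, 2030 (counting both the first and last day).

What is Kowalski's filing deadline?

June 17, 2030

158 days after October 24, 2029 is March 31, 2030.
Tolling adds 38 days: March 31, 2030 + 38 days = May 8, 2030.
From December 26, 2029 through February 2, 2030 inclusive is 39 days; tolling adds 39 days: May 8, 2030 + 39 days = June 16, 2030.
June 16, 2030 is Sunday. The next qualifying day is June 17, 2030.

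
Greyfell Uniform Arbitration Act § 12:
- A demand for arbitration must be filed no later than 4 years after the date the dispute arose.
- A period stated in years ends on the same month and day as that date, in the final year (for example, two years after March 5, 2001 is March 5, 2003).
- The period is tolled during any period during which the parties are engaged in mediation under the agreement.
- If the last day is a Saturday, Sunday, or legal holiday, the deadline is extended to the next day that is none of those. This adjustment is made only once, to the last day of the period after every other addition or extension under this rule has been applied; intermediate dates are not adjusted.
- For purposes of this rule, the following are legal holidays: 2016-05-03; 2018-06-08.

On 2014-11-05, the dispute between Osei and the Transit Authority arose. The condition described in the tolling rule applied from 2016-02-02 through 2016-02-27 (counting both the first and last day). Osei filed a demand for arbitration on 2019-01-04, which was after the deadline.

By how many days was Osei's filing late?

4 years after 2014-11-05 is November 5, 2018.
From February 2, 2016 through February 27, 2016 inclusive is 26 days; tolling adds 26 days: November 5, 2018 + 26 days = December 1, 2018.
December 1, 2018 is Saturday; December 2, 2018 is Sunday. The next qualifying day is December 3, 2018.
The deadline is December 3, 2018; from December 3, 2018 to January 4, 2019 is 32 days.

32 days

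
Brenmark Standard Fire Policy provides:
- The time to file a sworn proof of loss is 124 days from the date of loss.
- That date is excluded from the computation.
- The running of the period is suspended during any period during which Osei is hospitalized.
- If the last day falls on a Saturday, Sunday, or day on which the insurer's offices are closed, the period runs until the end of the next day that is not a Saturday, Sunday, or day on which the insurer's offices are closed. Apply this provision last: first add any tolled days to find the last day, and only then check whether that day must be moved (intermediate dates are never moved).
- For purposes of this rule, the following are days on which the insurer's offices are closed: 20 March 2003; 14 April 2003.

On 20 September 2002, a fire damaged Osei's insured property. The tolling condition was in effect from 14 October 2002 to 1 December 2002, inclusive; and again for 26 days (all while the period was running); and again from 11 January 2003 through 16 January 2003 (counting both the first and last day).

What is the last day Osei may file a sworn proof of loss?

124 days after 20 September 2002 is January 22, 2003.
From October 14, 2002 through December 1, 2002 inclusive is 49 days; tolling adds 49 days: January 22, 2003 + 49 days = March 12, 2003.
Tolling adds 26 days: March 12, 2003 + 26 days = April 7, 2003.
From January 11, 2003 through January 16, 2003 inclusive is 6 days; tolling adds 6 days: April 7, 2003 + 6 days = April 13, 2003.
April 13, 2003 is Sunday; April 14, 2003 is a listed holiday. The next qualifying day is April 15, 2003.

April 15, 2003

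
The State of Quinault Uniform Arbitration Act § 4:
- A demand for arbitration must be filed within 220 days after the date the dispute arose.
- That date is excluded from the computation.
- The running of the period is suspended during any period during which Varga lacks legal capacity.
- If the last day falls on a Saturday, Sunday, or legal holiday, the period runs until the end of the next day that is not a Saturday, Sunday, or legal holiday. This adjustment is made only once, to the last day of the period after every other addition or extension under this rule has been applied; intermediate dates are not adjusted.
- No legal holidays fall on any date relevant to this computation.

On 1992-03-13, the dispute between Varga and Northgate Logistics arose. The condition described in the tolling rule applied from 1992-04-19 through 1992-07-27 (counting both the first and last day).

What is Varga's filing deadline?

January 27, 1993

220 days after 1992-03-13 is October 19, 1992.
From April 19, 1992 through July 27, 1992 inclusive is 100 days; tolling adds 100 days: October 19, 1992 + 100 days = January 27, 1993.
January 27, 1993 is a Wednesday and not a legal holiday, so no extension applies.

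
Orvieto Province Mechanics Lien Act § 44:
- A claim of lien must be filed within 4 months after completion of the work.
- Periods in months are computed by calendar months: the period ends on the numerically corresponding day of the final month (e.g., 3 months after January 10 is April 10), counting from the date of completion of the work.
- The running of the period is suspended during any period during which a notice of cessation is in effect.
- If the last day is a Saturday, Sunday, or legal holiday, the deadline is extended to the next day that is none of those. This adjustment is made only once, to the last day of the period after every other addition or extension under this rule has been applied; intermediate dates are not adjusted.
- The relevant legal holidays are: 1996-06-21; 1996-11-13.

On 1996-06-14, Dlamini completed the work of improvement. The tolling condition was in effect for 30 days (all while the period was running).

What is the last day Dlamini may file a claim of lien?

4 months after 1996-06-14 is October 14, 1996.
Tolling adds 30 days: October 14, 1996 + 30 days = November 13, 1996.
November 13, 1996 is a listed holiday. The next qualifying day is November 14, 1996.

November 14, 1996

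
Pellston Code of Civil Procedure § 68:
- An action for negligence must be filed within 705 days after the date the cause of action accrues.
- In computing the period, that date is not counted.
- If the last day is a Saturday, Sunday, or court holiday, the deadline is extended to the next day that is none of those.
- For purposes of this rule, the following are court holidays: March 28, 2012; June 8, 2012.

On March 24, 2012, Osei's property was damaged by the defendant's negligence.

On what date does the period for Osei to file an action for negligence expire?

February 27, 2014

705 days after March 24, 2012 is February 27, 2014.
February 27, 2014 is a Thursday and not a court holiday, so no extension applies.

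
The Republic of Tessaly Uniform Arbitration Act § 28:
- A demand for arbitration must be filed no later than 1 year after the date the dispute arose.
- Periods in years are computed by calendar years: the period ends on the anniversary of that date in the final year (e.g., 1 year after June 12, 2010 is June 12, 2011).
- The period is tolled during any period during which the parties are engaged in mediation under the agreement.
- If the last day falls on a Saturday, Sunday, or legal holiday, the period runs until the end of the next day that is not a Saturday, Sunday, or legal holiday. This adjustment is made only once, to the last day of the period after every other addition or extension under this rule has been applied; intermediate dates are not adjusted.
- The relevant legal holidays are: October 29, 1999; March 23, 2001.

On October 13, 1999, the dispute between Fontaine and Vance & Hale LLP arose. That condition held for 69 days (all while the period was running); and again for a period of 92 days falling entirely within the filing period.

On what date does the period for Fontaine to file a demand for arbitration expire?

March 26, 2001

1 year after October 13, 1999 is October 13, 2000.
Tolling adds 69 days: October 13, 2000 + 69 days = December 21, 2000.
Tolling adds 92 days: December 21, 2000 + 92 days = March 23, 2001.
March 23, 2001 is a listed holiday; March 24, 2001 is Saturday; March 25, 2001 is Sunday. The next qualifying day is March 26, 2001.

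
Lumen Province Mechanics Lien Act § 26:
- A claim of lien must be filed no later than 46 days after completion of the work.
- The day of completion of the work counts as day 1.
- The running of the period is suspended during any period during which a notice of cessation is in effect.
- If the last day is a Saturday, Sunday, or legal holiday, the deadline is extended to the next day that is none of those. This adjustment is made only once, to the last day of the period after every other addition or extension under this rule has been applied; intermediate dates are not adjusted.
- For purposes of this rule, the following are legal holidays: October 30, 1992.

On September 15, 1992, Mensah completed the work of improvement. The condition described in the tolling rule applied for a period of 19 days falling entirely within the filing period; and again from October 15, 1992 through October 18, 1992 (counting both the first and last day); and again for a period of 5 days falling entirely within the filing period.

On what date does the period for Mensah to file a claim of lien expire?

November 27, 1992

Counting September 15, 1992 as day 1, day 46 is October 30, 1992.
Tolling adds 19 days: October 30, 1992 + 19 days = November 18, 1992.
From October 15, 1992 through October 18, 1992 inclusive is 4 days; tolling adds 4 days: November 18, 1992 + 4 days = November 22, 1992.
Tolling adds 5 days: November 22, 1992 + 5 days = November 27, 1992.
November 27, 1992 is a Friday and not a legal holiday, so no extension applies.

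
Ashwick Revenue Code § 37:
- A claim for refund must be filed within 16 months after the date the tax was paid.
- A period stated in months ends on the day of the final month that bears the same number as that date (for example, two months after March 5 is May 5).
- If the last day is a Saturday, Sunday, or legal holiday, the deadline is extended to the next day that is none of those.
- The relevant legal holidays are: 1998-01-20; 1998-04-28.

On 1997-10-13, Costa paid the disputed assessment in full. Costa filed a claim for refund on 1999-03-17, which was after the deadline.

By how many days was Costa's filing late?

16 months after 1997-10-13 is February 13, 1999.
February 13, 1999 is Saturday; February 14, 1999 is Sunday. The next qualifying day is February 15, 1999.
The deadline is February 15, 1999; from February 15, 1999 to March 17, 1999 is 30 days.

30 days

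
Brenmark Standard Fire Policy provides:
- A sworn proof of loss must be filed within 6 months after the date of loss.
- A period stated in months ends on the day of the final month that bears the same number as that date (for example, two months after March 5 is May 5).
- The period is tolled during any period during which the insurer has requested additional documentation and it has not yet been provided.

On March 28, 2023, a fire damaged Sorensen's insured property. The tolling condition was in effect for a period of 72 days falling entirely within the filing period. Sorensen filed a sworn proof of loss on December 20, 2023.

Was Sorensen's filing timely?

No

6 months after March 28, 2023 is September 28, 2023.
Tolling adds 72 days: September 28, 2023 + 72 days = December 9, 2023.
The deadline is December 9, 2023; the filing on December 20, 2023 is after that date.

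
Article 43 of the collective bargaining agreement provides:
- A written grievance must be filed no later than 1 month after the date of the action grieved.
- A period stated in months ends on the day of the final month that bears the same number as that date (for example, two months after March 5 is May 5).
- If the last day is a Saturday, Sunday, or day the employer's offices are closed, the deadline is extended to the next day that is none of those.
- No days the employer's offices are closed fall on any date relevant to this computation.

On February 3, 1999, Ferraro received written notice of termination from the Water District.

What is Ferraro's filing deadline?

1 month after February 3, 1999 is March 3, 1999.
March 3, 1999 is a Wednesday and not a day the employer's offices are closed, so no extension applies.

March 3, 1999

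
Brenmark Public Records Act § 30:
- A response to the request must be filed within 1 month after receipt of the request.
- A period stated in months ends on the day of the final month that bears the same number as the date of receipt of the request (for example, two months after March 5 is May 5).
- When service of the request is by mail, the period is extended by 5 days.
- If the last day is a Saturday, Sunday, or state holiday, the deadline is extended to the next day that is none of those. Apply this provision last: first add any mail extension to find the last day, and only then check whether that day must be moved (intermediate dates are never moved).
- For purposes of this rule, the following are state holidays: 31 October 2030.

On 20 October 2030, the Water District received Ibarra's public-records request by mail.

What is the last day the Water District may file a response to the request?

November 25, 2030

1 month after 20 October 2030 is November 20, 2030.
Service was by mail, adding 5 days: November 20, 2030 + 5 days = November 25, 2030.
November 25, 2030 is a Monday and not a state holiday, so no extension applies.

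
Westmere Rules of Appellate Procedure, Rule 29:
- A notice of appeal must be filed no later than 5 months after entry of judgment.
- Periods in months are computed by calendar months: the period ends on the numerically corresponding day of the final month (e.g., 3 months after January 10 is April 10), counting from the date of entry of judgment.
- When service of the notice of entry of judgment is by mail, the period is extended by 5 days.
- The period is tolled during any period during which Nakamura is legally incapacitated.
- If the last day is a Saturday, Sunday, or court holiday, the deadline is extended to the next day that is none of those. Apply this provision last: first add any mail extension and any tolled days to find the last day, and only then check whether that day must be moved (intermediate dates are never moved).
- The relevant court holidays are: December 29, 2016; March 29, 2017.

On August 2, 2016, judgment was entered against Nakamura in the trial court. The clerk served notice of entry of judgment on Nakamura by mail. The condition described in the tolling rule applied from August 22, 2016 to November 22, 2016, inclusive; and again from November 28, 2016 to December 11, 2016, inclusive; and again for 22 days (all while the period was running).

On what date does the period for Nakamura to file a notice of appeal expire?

May 16, 2017

5 months after August 2, 2016 is January 2, 2017.
Service was by mail, adding 5 days: January 2, 2017 + 5 days = January 7, 2017.
From August 22, 2016 through November 22, 2016 inclusive is 93 days; tolling adds 93 days: January 7, 2017 + 93 days = April 10, 2017.
From November 28, 2016 through December 11, 2016 inclusive is 14 days; tolling adds 14 days: April 10, 2017 + 14 days = April 24, 2017.
Tolling adds 22 days: April 24, 2017 + 22 days = May 16, 2017.
May 16, 2017 is a Tuesday and not a court holiday, so no extension applies.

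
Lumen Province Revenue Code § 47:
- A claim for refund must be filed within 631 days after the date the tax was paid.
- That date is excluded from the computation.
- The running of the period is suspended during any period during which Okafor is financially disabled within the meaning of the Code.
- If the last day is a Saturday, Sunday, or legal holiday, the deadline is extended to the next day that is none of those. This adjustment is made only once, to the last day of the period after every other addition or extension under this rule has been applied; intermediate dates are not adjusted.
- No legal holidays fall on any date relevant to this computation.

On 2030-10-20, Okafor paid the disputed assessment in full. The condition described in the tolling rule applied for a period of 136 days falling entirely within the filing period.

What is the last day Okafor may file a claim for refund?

631 days after 2030-10-20 is July 12, 2032.
Tolling adds 136 days: July 12, 2032 + 136 days = November 25, 2032.
November 25, 2032 is a Thursday and not a legal holiday, so no extension applies.

November 25, 2032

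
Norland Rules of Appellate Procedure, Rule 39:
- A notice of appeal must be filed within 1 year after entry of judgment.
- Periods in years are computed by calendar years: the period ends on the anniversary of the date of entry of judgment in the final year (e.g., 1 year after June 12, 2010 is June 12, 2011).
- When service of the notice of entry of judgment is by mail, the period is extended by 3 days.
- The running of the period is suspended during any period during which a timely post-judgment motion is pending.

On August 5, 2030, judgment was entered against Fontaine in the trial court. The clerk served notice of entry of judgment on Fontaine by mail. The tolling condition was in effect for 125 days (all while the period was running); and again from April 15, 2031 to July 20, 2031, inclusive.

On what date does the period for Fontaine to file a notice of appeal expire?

1 year after August 5, 2030 is August 5, 2031.
Service was by mail, adding 3 days: August 5, 2031 + 3 days = August 8, 2031.
Tolling adds 125 days: August 8, 2031 + 125 days = December 11, 2031.
From April 15, 2031 through July 20, 2031 inclusive is 97 days; tolling adds 97 days: December 11, 2031 + 97 days = March 17, 2032.

March 17, 2032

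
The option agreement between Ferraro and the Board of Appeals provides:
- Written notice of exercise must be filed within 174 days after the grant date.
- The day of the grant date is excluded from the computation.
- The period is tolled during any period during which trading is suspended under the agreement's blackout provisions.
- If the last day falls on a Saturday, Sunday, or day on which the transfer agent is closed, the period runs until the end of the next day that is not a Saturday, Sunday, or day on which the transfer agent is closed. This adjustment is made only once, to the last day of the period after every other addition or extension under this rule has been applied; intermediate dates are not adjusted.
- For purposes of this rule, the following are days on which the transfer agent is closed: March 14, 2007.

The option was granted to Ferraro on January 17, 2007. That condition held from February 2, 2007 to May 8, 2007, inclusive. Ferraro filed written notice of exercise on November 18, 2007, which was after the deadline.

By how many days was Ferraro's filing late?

174 days after January 17, 2007 is July 10, 2007.
From February 2, 2007 through May 8, 2007 inclusive is 96 days; tolling adds 96 days: July 10, 2007 + 96 days = October 14, 2007.
October 14, 2007 is Sunday. The next qualifying day is October 15, 2007.
The deadline is October 15, 2007; from October 15, 2007 to November 18, 2007 is 34 days.

34 days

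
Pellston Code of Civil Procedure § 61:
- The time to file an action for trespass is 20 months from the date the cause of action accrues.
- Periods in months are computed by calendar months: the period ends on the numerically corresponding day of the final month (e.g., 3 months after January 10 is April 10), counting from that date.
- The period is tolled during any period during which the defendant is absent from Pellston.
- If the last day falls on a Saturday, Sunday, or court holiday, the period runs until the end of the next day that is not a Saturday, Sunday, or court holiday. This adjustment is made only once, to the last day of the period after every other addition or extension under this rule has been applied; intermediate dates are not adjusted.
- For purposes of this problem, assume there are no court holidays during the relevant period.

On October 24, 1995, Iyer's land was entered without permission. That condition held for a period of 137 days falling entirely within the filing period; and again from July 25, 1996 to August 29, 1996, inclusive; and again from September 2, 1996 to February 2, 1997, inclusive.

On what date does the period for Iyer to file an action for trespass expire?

May 18, 1998

20 months after October 24, 1995 is June 24, 1997.
Tolling adds 137 days: June 24, 1997 + 137 days = November 8, 1997.
From July 25, 1996 through August 29, 1996 inclusive is 36 days; tolling adds 36 days: November 8, 1997 + 36 days = December 14, 1997.
From September 2, 1996 through February 2, 1997 inclusive is 154 days; tolling adds 154 days: December 14, 1997 + 154 days = May 17, 1998.
May 17, 1998 is Sunday. The next qualifying day is May 18, 1998.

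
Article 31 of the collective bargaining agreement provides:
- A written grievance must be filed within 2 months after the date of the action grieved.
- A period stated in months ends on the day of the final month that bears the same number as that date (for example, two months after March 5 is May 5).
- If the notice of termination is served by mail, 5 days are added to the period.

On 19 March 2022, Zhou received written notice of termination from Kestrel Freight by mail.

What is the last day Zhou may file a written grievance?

May 24, 2022

2 months after 19 March 2022 is May 19, 2022.
Service was by mail, adding 5 days: May 19, 2022 + 5 days = May 24, 2022.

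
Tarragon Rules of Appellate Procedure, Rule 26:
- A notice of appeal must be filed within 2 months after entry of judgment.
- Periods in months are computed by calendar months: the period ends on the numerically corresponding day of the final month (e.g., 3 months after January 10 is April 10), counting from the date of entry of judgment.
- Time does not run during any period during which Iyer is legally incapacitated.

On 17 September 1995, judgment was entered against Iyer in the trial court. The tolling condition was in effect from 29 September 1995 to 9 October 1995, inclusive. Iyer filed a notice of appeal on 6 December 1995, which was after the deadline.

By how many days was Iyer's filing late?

2 months after 17 September 1995 is November 17, 1995.
From September 29, 1995 through October 9, 1995 inclusive is 11 days; tolling adds 11 days: November 17, 1995 + 11 days = November 28, 1995.
The deadline is November 28, 1995; from November 28, 1995 to December 6, 1995 is 8 days.

8 days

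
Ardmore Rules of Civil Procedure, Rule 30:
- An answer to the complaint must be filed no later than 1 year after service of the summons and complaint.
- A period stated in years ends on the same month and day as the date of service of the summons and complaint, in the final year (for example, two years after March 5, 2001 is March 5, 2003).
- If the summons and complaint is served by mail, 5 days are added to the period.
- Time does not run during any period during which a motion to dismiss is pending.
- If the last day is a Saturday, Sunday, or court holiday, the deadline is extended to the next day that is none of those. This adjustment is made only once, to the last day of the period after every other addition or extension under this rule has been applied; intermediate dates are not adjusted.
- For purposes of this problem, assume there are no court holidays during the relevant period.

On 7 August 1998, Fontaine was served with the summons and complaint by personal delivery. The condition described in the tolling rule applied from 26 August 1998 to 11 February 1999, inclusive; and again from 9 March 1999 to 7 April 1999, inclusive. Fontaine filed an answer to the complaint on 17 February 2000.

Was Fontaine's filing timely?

Yes

1 year after 7 August 1998 is August 7, 1999.
Service was not by mail, so no mail extension applies.
From August 26, 1998 through February 11, 1999 inclusive is 170 days; tolling adds 170 days: August 7, 1999 + 170 days = January 24, 2000.
From March 9, 1999 through April 7, 1999 inclusive is 30 days; tolling adds 30 days: January 24, 2000 + 30 days = February 23, 2000.
February 23, 2000 is a Wednesday and not a court holiday, so no extension applies.
The deadline is February 23, 2000; the filing on February 17, 2000 is on or before that date.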